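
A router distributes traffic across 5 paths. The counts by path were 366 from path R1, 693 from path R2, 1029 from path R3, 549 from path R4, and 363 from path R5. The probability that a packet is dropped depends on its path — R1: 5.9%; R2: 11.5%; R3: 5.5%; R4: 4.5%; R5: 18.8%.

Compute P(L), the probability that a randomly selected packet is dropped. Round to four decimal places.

Total: 366 + 693 + 1029 + 549 + 363 = 3000.
P(R1) = 366/3000 = 0.122. P(R2) = 693/3000 = 0.231. P(R3) = 1029/3000 = 0.343. P(R4) = 549/3000 = 0.183. P(R5) = 363/3000 = 0.121.
P(L) = P(L|R1)·P(R1) + P(L|R2)·P(R2) + P(L|R3)·P(R3) + P(L|R4)·P(R4) + P(L|R5)·P(R5)
      = 0.059·0.122 + 0.115·0.231 + 0.055·0.343 + 0.045·0.183 + 0.188·0.121
      = 0.007198 + 0.026565 + 0.018865 + 0.008235 + 0.022748 = 0.083611

0.0836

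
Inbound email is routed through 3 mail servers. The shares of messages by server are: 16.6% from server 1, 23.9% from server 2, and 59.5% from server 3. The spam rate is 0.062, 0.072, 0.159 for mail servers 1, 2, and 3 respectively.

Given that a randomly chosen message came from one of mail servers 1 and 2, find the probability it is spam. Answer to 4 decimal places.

Let J = {1, 2}.
P(J) = 0.166 + 0.239 = 0.405.
P(S ∩ J) = 0.062·0.166 + 0.072·0.239 = 0.010292 + 0.017208 = 0.0275.
P(S | J) = 0.0275 / 0.405 = 0.067901…

0.0679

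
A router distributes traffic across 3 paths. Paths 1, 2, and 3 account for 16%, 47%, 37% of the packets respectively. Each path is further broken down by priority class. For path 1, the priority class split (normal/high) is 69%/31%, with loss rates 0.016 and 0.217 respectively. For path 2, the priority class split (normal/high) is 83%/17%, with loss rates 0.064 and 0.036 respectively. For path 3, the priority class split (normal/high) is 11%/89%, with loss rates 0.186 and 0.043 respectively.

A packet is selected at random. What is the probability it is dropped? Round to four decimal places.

0.0621

P(L|1) = 0.69·0.016 + 0.31·0.217 = 0.01104 + 0.06727 = 0.07831
P(L|2) = 0.83·0.064 + 0.17·0.036 = 0.05312 + 0.00612 = 0.05924
P(L|3) = 0.11·0.186 + 0.89·0.043 = 0.02046 + 0.03827 = 0.05873
Then overall,
P(L) = 0.16·0.07831 + 0.47·0.05924 + 0.37·0.05873
      = 0.0125296 + 0.0278428 + 0.0217301 = 0.0621025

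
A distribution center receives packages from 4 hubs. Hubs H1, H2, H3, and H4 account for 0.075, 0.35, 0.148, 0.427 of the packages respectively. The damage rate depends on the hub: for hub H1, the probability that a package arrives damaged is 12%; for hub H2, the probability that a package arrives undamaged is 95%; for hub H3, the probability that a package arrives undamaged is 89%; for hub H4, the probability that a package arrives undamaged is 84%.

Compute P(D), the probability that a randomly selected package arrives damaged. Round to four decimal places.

P(D) ≈ 0.1111

P(D|H2) = 1 − 0.95 = 0.05.
P(D|H3) = 1 − 0.89 = 0.11.
P(D|H4) = 1 − 0.84 = 0.16.
P(D) = P(D|H1)·P(H1) + P(D|H2)·P(H2) + P(D|H3)·P(H3) + P(D|H4)·P(H4)
      = 0.12·0.075 + 0.05·0.35 + 0.11·0.148 + 0.16·0.427
      = 0.009 + 0.0175 + 0.01628 + 0.06832 = 0.1111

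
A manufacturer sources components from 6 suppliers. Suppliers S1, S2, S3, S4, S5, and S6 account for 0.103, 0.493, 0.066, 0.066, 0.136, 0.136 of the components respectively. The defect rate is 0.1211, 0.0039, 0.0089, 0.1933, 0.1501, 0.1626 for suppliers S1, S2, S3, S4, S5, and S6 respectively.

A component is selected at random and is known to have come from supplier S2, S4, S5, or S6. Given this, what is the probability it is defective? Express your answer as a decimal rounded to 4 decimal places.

Let S = {S2, S4, S5, S6}.
P(S) = 0.493 + 0.066 + 0.136 + 0.136 = 0.831.
P(D ∩ S) = 0.0039·0.493 + 0.1933·0.066 + 0.1501·0.136 + 0.1626·0.136 = 0.0019227 + 0.0127578 + 0.0204136 + 0.0221136 = 0.0572077.
P(D | S) = 0.0572077 / 0.831 = 0.068842…

0.0688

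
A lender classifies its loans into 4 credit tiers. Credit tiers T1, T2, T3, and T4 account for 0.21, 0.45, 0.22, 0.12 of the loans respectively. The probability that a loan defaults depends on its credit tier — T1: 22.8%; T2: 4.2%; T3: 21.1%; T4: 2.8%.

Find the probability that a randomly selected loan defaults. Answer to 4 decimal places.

P(D) = P(D|T1)·P(T1) + P(D|T2)·P(T2) + P(D|T3)·P(T3) + P(D|T4)·P(T4)
      = 0.228·0.21 + 0.042·0.45 + 0.211·0.22 + 0.028·0.12
      = 0.04788 + 0.0189 + 0.04642 + 0.00336 = 0.11656

0.1166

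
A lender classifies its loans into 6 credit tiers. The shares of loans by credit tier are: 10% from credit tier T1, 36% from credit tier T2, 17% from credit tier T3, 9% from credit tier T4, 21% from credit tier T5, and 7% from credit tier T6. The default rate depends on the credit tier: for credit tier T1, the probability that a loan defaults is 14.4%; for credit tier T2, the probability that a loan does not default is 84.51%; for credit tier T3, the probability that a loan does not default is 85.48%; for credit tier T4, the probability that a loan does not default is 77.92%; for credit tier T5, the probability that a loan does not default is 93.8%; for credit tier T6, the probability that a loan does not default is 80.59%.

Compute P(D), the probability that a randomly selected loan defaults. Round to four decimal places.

0.1413

P(D|T2) = 1 − 0.8451 = 0.1549.
P(D|T3) = 1 − 0.8548 = 0.1452.
P(D|T4) = 1 − 0.7792 = 0.2208.
P(D|T5) = 1 − 0.938 = 0.062.
P(D|T6) = 1 − 0.8059 = 0.1941.
P(D) = P(D|T1)·P(T1) + P(D|T2)·P(T2) + P(D|T3)·P(T3) + P(D|T4)·P(T4) + P(D|T5)·P(T5) + P(D|T6)·P(T6)
      = 0.144·0.1 + 0.1549·0.36 + 0.1452·0.17 + 0.2208·0.09 + 0.062·0.21 + 0.1941·0.07
      = 0.0144 + 0.055764 + 0.024684 + 0.019872 + 0.01302 + 0.013587 = 0.141327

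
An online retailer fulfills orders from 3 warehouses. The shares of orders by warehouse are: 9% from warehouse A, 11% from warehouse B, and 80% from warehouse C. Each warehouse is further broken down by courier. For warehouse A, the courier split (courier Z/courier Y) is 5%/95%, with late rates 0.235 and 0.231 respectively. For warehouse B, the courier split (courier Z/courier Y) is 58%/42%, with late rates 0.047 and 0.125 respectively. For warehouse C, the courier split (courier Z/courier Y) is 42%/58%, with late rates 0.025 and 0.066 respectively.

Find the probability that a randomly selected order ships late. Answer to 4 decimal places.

P(L|A) = 0.05·0.235 + 0.95·0.231 = 0.01175 + 0.21945 = 0.2312
P(L|B) = 0.58·0.047 + 0.42·0.125 = 0.02726 + 0.0525 = 0.07976
P(L|C) = 0.42·0.025 + 0.58·0.066 = 0.0105 + 0.03828 = 0.04878
Then overall,
P(L) = 0.09·0.2312 + 0.11·0.07976 + 0.8·0.04878
      = 0.020808 + 0.0087736 + 0.039024 = 0.0686056

P(L) ≈ 0.0686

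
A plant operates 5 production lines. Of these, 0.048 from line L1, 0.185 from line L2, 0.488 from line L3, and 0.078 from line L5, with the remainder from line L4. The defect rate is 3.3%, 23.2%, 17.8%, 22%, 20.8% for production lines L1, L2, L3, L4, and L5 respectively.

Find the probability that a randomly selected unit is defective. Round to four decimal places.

P(D) ≈ 0.1918

P(L4) = 1 − (0.048 + 0.185 + 0.488 + 0.078) = 0.201.
Summing over the partition,
P(D) = P(D|L1)·P(L1) + P(D|L2)·P(L2) + P(D|L3)·P(L3) + P(D|L4)·P(L4) + P(D|L5)·P(L5)
      = 0.033·0.048 + 0.232·0.185 + 0.178·0.488 + 0.22·0.201 + 0.208·0.078
      = 0.001584 + 0.04292 + 0.086864 + 0.04422 + 0.016224 = 0.191812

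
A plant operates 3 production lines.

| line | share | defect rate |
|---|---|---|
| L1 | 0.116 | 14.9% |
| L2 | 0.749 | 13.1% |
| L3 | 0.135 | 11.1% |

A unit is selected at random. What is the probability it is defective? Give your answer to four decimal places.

0.1304

P(D) = P(D|L1)·P(L1) + P(D|L2)·P(L2) + P(D|L3)·P(L3)
      = 0.149·0.116 + 0.131·0.749 + 0.111·0.135
      = 0.017284 + 0.098119 + 0.014985 = 0.130388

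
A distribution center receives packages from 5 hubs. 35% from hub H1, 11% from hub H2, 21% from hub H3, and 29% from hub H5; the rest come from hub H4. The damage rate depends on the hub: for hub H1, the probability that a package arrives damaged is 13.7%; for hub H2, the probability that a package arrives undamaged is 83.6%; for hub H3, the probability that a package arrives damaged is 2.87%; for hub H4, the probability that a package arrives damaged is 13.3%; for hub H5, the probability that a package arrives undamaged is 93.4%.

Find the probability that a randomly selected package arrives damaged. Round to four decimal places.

P(H4) = 1 − (0.35 + 0.11 + 0.21 + 0.29) = 0.04.
P(D|H2) = 1 − 0.836 = 0.164.
P(D|H5) = 1 − 0.934 = 0.066.
By the law of total probability,
P(D) = P(D|H1)·P(H1) + P(D|H2)·P(H2) + P(D|H3)·P(H3) + P(D|H4)·P(H4) + P(D|H5)·P(H5)
      = 0.137·0.35 + 0.164·0.11 + 0.0287·0.21 + 0.133·0.04 + 0.066·0.29
      = 0.04795 + 0.01804 + 0.006027 + 0.00532 + 0.01914 = 0.096477

P(D) ≈ 0.0965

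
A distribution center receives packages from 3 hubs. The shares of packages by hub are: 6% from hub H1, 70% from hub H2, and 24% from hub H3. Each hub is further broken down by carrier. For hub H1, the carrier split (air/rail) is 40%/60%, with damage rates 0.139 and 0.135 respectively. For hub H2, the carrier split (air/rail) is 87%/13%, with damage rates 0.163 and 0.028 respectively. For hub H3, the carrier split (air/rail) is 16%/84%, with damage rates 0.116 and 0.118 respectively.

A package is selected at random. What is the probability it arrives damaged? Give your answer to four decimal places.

P(D|H1) = 0.4·0.139 + 0.6·0.135 = 0.0556 + 0.081 = 0.1366
P(D|H2) = 0.87·0.163 + 0.13·0.028 = 0.14181 + 0.00364 = 0.14545
P(D|H3) = 0.16·0.116 + 0.84·0.118 = 0.01856 + 0.09912 = 0.11768
By total probability over the outer partition,
P(D) = 0.06·0.1366 + 0.7·0.14545 + 0.24·0.11768
      = 0.008196 + 0.101815 + 0.0282432 = 0.1382542

P(D) ≈ 0.1383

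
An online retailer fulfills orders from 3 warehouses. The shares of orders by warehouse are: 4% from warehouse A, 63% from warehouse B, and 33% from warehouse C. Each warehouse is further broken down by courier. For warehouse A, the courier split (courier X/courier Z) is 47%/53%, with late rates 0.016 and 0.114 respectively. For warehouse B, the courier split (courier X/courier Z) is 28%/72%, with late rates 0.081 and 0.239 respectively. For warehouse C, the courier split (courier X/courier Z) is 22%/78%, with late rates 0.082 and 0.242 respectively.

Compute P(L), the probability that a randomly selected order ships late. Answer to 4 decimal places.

P(L|A) = 0.47·0.016 + 0.53·0.114 = 0.00752 + 0.06042 = 0.06794
P(L|B) = 0.28·0.081 + 0.72·0.239 = 0.02268 + 0.17208 = 0.19476
P(L|C) = 0.22·0.082 + 0.78·0.242 = 0.01804 + 0.18876 = 0.2068
Then overall,
P(L) = 0.04·0.06794 + 0.63·0.19476 + 0.33·0.2068
      = 0.0027176 + 0.1226988 + 0.068244 = 0.1936604

P(L) ≈ 0.1937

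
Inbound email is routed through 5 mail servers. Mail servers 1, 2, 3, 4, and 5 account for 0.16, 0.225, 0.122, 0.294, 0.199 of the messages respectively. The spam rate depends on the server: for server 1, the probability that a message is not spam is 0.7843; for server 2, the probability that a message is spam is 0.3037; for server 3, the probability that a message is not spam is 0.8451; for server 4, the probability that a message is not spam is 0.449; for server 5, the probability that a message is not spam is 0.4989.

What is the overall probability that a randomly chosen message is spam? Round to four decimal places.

P(S|1) = 1 − 0.7843 = 0.2157.
P(S|3) = 1 − 0.8451 = 0.1549.
P(S|4) = 1 − 0.449 = 0.551.
P(S|5) = 1 − 0.4989 = 0.5011.
Using total probability over the partition,
P(S) = P(S|1)·P(1) + P(S|2)·P(2) + P(S|3)·P(3) + P(S|4)·P(4) + P(S|5)·P(5)
      = 0.2157·0.16 + 0.3037·0.225 + 0.1549·0.122 + 0.551·0.294 + 0.5011·0.199
      = 0.034512 + 0.0683325 + 0.0188978 + 0.161994 + 0.0997189 = 0.3834552

0.3835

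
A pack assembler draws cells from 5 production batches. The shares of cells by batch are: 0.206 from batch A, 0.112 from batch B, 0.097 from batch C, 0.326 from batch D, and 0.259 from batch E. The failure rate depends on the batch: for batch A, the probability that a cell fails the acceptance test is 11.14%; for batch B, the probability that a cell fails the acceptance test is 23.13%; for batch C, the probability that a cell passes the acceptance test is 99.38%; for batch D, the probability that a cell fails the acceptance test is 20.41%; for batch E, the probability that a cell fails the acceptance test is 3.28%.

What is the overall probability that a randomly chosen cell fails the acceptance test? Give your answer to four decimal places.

P(F|C) = 1 − 0.9938 = 0.0062.
By the law of total probability,
P(F) = P(F|A)·P(A) + P(F|B)·P(B) + P(F|C)·P(C) + P(F|D)·P(D) + P(F|E)·P(E)
      = 0.1114·0.206 + 0.2313·0.112 + 0.0062·0.097 + 0.2041·0.326 + 0.0328·0.259
      = 0.0229484 + 0.0259056 + 0.0006014 + 0.0665366 + 0.0084952 = 0.1244872

P(F) ≈ 0.1245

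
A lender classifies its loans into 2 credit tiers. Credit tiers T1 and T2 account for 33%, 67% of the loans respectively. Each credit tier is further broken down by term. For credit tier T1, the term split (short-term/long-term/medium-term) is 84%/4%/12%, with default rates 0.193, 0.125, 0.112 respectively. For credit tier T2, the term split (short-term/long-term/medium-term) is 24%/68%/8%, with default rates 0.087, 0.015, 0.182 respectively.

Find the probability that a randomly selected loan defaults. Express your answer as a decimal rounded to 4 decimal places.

P(D) ≈ 0.0902

P(D|T1) = 0.84·0.193 + 0.04·0.125 + 0.12·0.112 = 0.16212 + 0.005 + 0.01344 = 0.18056
P(D|T2) = 0.24·0.087 + 0.68·0.015 + 0.08·0.182 = 0.02088 + 0.0102 + 0.01456 = 0.04564
Then overall,
P(D) = 0.33·0.18056 + 0.67·0.04564
      = 0.0595848 + 0.0305788 = 0.0901636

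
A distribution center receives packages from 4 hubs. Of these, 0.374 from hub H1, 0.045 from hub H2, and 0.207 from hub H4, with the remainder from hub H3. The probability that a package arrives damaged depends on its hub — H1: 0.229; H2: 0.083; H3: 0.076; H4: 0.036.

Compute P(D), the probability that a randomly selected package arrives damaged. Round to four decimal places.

P(H3) = 1 − (0.374 + 0.045 + 0.207) = 0.374.
P(D) = P(D|H1)·P(H1) + P(D|H2)·P(H2) + P(D|H3)·P(H3) + P(D|H4)·P(H4)
      = 0.229·0.374 + 0.083·0.045 + 0.076·0.374 + 0.036·0.207
      = 0.085646 + 0.003735 + 0.028424 + 0.007452 = 0.125257

P(D) ≈ 0.1253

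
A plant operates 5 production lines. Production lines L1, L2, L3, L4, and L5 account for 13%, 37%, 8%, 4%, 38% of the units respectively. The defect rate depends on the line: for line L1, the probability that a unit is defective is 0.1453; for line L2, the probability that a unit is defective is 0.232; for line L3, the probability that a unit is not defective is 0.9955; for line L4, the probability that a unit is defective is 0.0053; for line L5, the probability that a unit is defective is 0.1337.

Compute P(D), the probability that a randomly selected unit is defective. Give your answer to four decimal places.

0.1561

P(D|L3) = 1 − 0.9955 = 0.0045.
Using total probability over the partition,
P(D) = P(D|L1)·P(L1) + P(D|L2)·P(L2) + P(D|L3)·P(L3) + P(D|L4)·P(L4) + P(D|L5)·P(L5)
      = 0.1453·0.13 + 0.232·0.37 + 0.0045·0.08 + 0.0053·0.04 + 0.1337·0.38
      = 0.018889 + 0.08584 + 0.00036 + 0.000212 + 0.050806 = 0.156107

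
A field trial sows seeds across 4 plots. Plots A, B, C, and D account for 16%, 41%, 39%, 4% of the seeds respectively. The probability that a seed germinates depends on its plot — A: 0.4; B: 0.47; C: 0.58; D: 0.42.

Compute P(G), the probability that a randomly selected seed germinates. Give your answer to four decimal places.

0.4997

P(G) = P(G|A)·P(A) + P(G|B)·P(B) + P(G|C)·P(C) + P(G|D)·P(D)
      = 0.4·0.16 + 0.47·0.41 + 0.58·0.39 + 0.42·0.04
      = 0.064 + 0.1927 + 0.2262 + 0.0168 = 0.4997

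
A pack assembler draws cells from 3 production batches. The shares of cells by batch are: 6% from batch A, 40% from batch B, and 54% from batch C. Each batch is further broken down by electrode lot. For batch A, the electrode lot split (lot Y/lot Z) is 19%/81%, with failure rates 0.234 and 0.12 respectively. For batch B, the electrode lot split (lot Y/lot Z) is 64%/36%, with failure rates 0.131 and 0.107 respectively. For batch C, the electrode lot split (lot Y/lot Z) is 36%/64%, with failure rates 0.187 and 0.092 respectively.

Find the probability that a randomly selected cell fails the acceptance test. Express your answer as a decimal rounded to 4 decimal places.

0.1256

P(F|A) = 0.19·0.234 + 0.81·0.12 = 0.04446 + 0.0972 = 0.14166
P(F|B) = 0.64·0.131 + 0.36·0.107 = 0.08384 + 0.03852 = 0.12236
P(F|C) = 0.36·0.187 + 0.64·0.092 = 0.06732 + 0.05888 = 0.1262
Then overall,
P(F) = 0.06·0.14166 + 0.4·0.12236 + 0.54·0.1262
      = 0.0084996 + 0.048944 + 0.068148 = 0.1255916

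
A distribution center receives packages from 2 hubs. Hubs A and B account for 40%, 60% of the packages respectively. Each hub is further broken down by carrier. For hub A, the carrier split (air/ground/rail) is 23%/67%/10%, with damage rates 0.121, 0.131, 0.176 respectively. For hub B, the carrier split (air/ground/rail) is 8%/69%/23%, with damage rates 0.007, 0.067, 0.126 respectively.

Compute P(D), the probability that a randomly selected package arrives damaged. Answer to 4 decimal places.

P(D) ≈ 0.0987

P(D|A) = 0.23·0.121 + 0.67·0.131 + 0.1·0.176 = 0.02783 + 0.08777 + 0.0176 = 0.1332
P(D|B) = 0.08·0.007 + 0.69·0.067 + 0.23·0.126 = 0.00056 + 0.04623 + 0.02898 = 0.07577
By total probability over the outer partition,
P(D) = 0.4·0.1332 + 0.6·0.07577
      = 0.05328 + 0.045462 = 0.098742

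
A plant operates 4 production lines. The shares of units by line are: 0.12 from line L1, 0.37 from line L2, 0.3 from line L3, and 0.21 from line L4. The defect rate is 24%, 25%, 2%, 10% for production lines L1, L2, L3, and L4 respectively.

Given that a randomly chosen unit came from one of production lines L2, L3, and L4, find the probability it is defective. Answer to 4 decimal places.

Let S = {L2, L3, L4}.
P(S) = 0.37 + 0.3 + 0.21 = 0.88.
P(D ∩ S) = 0.25·0.37 + 0.02·0.3 + 0.1·0.21 = 0.0925 + 0.006 + 0.021 = 0.1195.
P(D | S) = 0.1195 / 0.88 = 0.135795…

P(D|S) ≈ 0.1358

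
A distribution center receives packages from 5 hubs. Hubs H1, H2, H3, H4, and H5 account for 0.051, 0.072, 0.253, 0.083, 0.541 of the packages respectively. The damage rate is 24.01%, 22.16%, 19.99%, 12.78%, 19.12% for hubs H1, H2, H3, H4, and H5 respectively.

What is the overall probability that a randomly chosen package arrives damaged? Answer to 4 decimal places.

0.1928

P(D) = P(D|H1)·P(H1) + P(D|H2)·P(H2) + P(D|H3)·P(H3) + P(D|H4)·P(H4) + P(D|H5)·P(H5)
      = 0.2401·0.051 + 0.2216·0.072 + 0.1999·0.253 + 0.1278·0.083 + 0.1912·0.541
      = 0.0122451 + 0.0159552 + 0.0505747 + 0.0106074 + 0.1034392 = 0.1928216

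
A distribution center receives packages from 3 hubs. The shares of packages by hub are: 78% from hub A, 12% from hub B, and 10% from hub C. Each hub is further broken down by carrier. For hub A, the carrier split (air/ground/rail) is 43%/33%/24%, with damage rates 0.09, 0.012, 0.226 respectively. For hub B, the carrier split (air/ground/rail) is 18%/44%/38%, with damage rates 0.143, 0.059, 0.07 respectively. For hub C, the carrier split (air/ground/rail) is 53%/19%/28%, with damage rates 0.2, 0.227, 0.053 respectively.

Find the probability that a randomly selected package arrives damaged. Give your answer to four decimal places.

P(D|A) = 0.43·0.09 + 0.33·0.012 + 0.24·0.226 = 0.0387 + 0.00396 + 0.05424 = 0.0969
P(D|B) = 0.18·0.143 + 0.44·0.059 + 0.38·0.07 = 0.02574 + 0.02596 + 0.0266 = 0.0783
P(D|C) = 0.53·0.2 + 0.19·0.227 + 0.28·0.053 = 0.106 + 0.04313 + 0.01484 = 0.16397
By total probability over the outer partition,
P(D) = 0.78·0.0969 + 0.12·0.0783 + 0.1·0.16397
      = 0.075582 + 0.009396 + 0.016397 = 0.101375

0.1014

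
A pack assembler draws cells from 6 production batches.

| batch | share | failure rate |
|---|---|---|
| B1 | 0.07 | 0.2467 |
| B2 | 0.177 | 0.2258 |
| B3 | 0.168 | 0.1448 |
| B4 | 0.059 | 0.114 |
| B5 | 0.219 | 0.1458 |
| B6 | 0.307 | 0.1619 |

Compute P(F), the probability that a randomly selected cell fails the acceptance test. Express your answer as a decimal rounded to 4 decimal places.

0.1699

P(F) = P(F|B1)·P(B1) + P(F|B2)·P(B2) + P(F|B3)·P(B3) + P(F|B4)·P(B4) + P(F|B5)·P(B5) + P(F|B6)·P(B6)
      = 0.2467·0.07 + 0.2258·0.177 + 0.1448·0.168 + 0.114·0.059 + 0.1458·0.219 + 0.1619·0.307
      = 0.017269 + 0.0399666 + 0.0243264 + 0.006726 + 0.0319302 + 0.0497033 = 0.1699215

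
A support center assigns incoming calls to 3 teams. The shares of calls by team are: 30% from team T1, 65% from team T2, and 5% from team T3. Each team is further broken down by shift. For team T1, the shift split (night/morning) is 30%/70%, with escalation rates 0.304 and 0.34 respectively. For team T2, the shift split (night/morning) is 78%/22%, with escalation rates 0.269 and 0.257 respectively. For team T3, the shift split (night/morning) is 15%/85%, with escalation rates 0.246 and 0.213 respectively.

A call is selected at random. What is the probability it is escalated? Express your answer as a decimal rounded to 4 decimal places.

P(E|T1) = 0.3·0.304 + 0.7·0.34 = 0.0912 + 0.238 = 0.3292
P(E|T2) = 0.78·0.269 + 0.22·0.257 = 0.20982 + 0.05654 = 0.26636
P(E|T3) = 0.15·0.246 + 0.85·0.213 = 0.0369 + 0.18105 = 0.21795
By total probability over the outer partition,
P(E) = 0.3·0.3292 + 0.65·0.26636 + 0.05·0.21795
      = 0.09876 + 0.173134 + 0.0108975 = 0.2827915

0.2828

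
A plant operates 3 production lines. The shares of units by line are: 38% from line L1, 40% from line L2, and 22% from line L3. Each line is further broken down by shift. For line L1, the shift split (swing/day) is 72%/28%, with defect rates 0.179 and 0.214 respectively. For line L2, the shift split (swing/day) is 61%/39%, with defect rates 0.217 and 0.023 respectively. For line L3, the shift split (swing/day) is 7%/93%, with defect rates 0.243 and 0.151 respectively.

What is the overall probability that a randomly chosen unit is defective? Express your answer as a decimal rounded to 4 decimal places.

0.1629

P(D|L1) = 0.72·0.179 + 0.28·0.214 = 0.12888 + 0.05992 = 0.1888
P(D|L2) = 0.61·0.217 + 0.39·0.023 = 0.13237 + 0.00897 = 0.14134
P(D|L3) = 0.07·0.243 + 0.93·0.151 = 0.01701 + 0.14043 = 0.15744
Then overall,
P(D) = 0.38·0.1888 + 0.4·0.14134 + 0.22·0.15744
      = 0.071744 + 0.056536 + 0.0346368 = 0.1629168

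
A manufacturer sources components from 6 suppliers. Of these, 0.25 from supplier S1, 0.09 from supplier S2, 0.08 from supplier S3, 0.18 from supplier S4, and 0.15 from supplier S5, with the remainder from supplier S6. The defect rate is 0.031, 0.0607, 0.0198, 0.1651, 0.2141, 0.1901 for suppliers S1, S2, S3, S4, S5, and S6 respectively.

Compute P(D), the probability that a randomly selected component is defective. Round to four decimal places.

0.1242

P(S6) = 1 − (0.25 + 0.09 + 0.08 + 0.18 + 0.15) = 0.25.
P(D) = P(D|S1)·P(S1) + P(D|S2)·P(S2) + P(D|S3)·P(S3) + P(D|S4)·P(S4) + P(D|S5)·P(S5) + P(D|S6)·P(S6)
      = 0.031·0.25 + 0.0607·0.09 + 0.0198·0.08 + 0.1651·0.18 + 0.2141·0.15 + 0.1901·0.25
      = 0.00775 + 0.005463 + 0.001584 + 0.029718 + 0.032115 + 0.047525 = 0.124155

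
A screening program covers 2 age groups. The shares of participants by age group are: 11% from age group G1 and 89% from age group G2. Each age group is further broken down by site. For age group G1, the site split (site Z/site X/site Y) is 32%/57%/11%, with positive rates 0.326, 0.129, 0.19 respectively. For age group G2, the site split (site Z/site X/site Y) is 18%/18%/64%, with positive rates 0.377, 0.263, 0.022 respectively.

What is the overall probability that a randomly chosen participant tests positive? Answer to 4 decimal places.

P(T|G1) = 0.32·0.326 + 0.57·0.129 + 0.11·0.19 = 0.10432 + 0.07353 + 0.0209 = 0.19875
P(T|G2) = 0.18·0.377 + 0.18·0.263 + 0.64·0.022 = 0.06786 + 0.04734 + 0.01408 = 0.12928
By total probability over the outer partition,
P(T) = 0.11·0.19875 + 0.89·0.12928
      = 0.0218625 + 0.1150592 = 0.1369217

0.1369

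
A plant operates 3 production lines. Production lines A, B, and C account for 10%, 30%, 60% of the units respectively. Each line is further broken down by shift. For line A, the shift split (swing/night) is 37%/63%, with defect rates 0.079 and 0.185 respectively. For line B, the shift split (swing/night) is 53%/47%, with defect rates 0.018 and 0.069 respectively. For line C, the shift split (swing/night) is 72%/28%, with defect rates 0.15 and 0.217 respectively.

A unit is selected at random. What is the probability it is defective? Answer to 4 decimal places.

P(D) ≈ 0.1284

P(D|A) = 0.37·0.079 + 0.63·0.185 = 0.02923 + 0.11655 = 0.14578
P(D|B) = 0.53·0.018 + 0.47·0.069 = 0.00954 + 0.03243 = 0.04197
P(D|C) = 0.72·0.15 + 0.28·0.217 = 0.108 + 0.06076 = 0.16876
Then overall,
P(D) = 0.1·0.14578 + 0.3·0.04197 + 0.6·0.16876
      = 0.014578 + 0.012591 + 0.101256 = 0.128425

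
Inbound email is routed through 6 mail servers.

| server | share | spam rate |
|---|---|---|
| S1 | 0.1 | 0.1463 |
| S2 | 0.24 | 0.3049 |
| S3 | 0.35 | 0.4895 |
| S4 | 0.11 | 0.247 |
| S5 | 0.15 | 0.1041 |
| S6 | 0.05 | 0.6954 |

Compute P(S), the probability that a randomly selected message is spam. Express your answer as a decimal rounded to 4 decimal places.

0.3367

By the law of total probability,
P(S) = P(S|S1)·P(S1) + P(S|S2)·P(S2) + P(S|S3)·P(S3) + P(S|S4)·P(S4) + P(S|S5)·P(S5) + P(S|S6)·P(S6)
      = 0.1463·0.1 + 0.3049·0.24 + 0.4895·0.35 + 0.247·0.11 + 0.1041·0.15 + 0.6954·0.05
      = 0.01463 + 0.073176 + 0.171325 + 0.02717 + 0.015615 + 0.03477 = 0.336686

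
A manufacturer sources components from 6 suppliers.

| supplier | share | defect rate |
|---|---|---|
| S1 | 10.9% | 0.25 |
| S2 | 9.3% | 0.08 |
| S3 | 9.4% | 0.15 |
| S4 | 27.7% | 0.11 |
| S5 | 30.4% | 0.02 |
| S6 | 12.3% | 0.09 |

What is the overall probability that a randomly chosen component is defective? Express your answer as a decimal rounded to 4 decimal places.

P(D) = P(D|S1)·P(S1) + P(D|S2)·P(S2) + P(D|S3)·P(S3) + P(D|S4)·P(S4) + P(D|S5)·P(S5) + P(D|S6)·P(S6)
      = 0.25·0.109 + 0.08·0.093 + 0.15·0.094 + 0.11·0.277 + 0.02·0.304 + 0.09·0.123
      = 0.02725 + 0.00744 + 0.0141 + 0.03047 + 0.00608 + 0.01107 = 0.09641

0.0964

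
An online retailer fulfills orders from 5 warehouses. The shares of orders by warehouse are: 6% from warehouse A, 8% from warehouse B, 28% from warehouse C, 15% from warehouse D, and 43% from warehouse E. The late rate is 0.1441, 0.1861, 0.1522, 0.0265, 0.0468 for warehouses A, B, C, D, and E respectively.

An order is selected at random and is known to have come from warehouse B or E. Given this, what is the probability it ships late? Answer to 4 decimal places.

P(L|S) ≈ 0.0687

Let S = {B, E}.
P(S) = 0.08 + 0.43 = 0.51.
P(L ∩ S) = 0.1861·0.08 + 0.0468·0.43 = 0.014888 + 0.020124 = 0.035012.
P(L | S) = 0.035012 / 0.51 = 0.068651…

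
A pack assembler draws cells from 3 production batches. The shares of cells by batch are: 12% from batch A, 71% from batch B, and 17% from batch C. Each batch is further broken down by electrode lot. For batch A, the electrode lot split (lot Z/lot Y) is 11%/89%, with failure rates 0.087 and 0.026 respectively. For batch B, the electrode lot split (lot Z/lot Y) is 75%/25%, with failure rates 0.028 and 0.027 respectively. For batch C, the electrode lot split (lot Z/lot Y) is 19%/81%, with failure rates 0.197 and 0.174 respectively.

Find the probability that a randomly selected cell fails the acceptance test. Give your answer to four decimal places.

P(F) ≈ 0.0540

P(F|A) = 0.11·0.087 + 0.89·0.026 = 0.00957 + 0.02314 = 0.03271
P(F|B) = 0.75·0.028 + 0.25·0.027 = 0.021 + 0.00675 = 0.02775
P(F|C) = 0.19·0.197 + 0.81·0.174 = 0.03743 + 0.14094 = 0.17837
By total probability over the outer partition,
P(F) = 0.12·0.03271 + 0.71·0.02775 + 0.17·0.17837
      = 0.0039252 + 0.0197025 + 0.0303229 = 0.0539506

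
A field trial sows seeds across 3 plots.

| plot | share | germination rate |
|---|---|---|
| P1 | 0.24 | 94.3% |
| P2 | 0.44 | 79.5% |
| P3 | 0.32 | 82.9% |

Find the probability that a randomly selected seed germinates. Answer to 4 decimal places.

P(G) ≈ 0.8414

P(G) = P(G|P1)·P(P1) + P(G|P2)·P(P2) + P(G|P3)·P(P3)
      = 0.943·0.24 + 0.795·0.44 + 0.829·0.32
      = 0.22632 + 0.3498 + 0.26528 = 0.8414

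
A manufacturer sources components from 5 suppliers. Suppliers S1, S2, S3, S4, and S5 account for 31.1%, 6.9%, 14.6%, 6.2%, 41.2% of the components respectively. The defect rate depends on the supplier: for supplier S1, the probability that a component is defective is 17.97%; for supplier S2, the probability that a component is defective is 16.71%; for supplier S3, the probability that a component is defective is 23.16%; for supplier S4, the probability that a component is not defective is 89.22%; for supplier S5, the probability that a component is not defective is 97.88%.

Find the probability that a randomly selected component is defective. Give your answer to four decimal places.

P(D|S4) = 1 − 0.8922 = 0.1078.
P(D|S5) = 1 − 0.9788 = 0.0212.
P(D) = P(D|S1)·P(S1) + P(D|S2)·P(S2) + P(D|S3)·P(S3) + P(D|S4)·P(S4) + P(D|S5)·P(S5)
      = 0.1797·0.311 + 0.1671·0.069 + 0.2316·0.146 + 0.1078·0.062 + 0.0212·0.412
      = 0.0558867 + 0.0115299 + 0.0338136 + 0.0066836 + 0.0087344 = 0.1166482

P(D) ≈ 0.1166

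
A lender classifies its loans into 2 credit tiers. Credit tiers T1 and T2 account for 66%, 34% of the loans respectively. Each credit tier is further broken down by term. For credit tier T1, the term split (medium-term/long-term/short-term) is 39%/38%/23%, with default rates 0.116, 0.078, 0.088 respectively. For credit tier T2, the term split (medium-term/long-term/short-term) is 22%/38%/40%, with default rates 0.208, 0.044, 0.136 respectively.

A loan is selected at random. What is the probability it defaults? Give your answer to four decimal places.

P(D|T1) = 0.39·0.116 + 0.38·0.078 + 0.23·0.088 = 0.04524 + 0.02964 + 0.02024 = 0.09512
P(D|T2) = 0.22·0.208 + 0.38·0.044 + 0.4·0.136 = 0.04576 + 0.01672 + 0.0544 = 0.11688
Then overall,
P(D) = 0.66·0.09512 + 0.34·0.11688
      = 0.0627792 + 0.0397392 = 0.1025184

P(D) ≈ 0.1025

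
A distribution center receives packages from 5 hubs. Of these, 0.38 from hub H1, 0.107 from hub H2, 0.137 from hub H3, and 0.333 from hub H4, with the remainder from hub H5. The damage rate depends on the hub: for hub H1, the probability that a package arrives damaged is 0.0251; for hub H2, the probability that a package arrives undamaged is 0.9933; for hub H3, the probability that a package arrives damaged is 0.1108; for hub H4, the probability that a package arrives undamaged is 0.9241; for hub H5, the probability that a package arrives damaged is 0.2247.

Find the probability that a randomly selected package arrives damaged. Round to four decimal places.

P(D) ≈ 0.0604

P(H5) = 1 − (0.38 + 0.107 + 0.137 + 0.333) = 0.043.
P(D|H2) = 1 − 0.9933 = 0.0067.
P(D|H4) = 1 − 0.9241 = 0.0759.
P(D) = P(D|H1)·P(H1) + P(D|H2)·P(H2) + P(D|H3)·P(H3) + P(D|H4)·P(H4) + P(D|H5)·P(H5)
      = 0.0251·0.38 + 0.0067·0.107 + 0.1108·0.137 + 0.0759·0.333 + 0.2247·0.043
      = 0.009538 + 0.0007169 + 0.0151796 + 0.0252747 + 0.0096621 = 0.0603713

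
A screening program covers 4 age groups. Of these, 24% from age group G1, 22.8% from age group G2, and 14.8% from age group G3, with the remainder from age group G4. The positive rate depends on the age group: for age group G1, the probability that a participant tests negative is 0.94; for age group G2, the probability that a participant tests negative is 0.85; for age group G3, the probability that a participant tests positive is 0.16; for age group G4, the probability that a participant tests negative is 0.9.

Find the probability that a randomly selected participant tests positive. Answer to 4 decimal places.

P(T) ≈ 0.1107

P(G4) = 1 − (0.24 + 0.228 + 0.148) = 0.384.
P(T|G1) = 1 − 0.94 = 0.06.
P(T|G2) = 1 − 0.85 = 0.15.
P(T|G4) = 1 − 0.9 = 0.1.
Summing over the partition,
P(T) = P(T|G1)·P(G1) + P(T|G2)·P(G2) + P(T|G3)·P(G3) + P(T|G4)·P(G4)
      = 0.06·0.24 + 0.15·0.228 + 0.16·0.148 + 0.1·0.384
      = 0.0144 + 0.0342 + 0.02368 + 0.0384 = 0.11068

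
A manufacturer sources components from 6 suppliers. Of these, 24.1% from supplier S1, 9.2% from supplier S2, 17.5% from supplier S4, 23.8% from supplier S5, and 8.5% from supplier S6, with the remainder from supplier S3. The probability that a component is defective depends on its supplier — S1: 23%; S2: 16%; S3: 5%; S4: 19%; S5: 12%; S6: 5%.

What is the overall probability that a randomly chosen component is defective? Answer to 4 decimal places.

P(S3) = 1 − (0.241 + 0.092 + 0.175 + 0.238 + 0.085) = 0.169.
By the law of total probability,
P(D) = P(D|S1)·P(S1) + P(D|S2)·P(S2) + P(D|S3)·P(S3) + P(D|S4)·P(S4) + P(D|S5)·P(S5) + P(D|S6)·P(S6)
      = 0.23·0.241 + 0.16·0.092 + 0.05·0.169 + 0.19·0.175 + 0.12·0.238 + 0.05·0.085
      = 0.05543 + 0.01472 + 0.00845 + 0.03325 + 0.02856 + 0.00425 = 0.14466

P(D) ≈ 0.1447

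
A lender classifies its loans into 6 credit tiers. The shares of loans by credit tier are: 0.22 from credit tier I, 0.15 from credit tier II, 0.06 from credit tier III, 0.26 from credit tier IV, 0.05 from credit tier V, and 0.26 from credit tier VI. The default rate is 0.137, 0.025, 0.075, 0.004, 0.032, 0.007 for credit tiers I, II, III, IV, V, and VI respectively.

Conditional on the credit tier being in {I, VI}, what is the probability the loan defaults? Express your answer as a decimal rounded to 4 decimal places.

Let S = {I, VI}.
P(S) = 0.22 + 0.26 = 0.48.
P(D ∩ S) = 0.137·0.22 + 0.007·0.26 = 0.03014 + 0.00182 = 0.03196.
P(D | S) = 0.03196 / 0.48 = 0.066583…

0.0666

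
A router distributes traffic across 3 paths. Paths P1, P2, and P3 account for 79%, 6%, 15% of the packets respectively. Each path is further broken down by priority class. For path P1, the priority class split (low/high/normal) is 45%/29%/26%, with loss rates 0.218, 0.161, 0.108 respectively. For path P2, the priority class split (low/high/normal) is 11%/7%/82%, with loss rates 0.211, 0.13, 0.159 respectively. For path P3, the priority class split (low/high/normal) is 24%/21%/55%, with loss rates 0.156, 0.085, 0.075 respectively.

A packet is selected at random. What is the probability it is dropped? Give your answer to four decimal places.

P(L) ≈ 0.1608

P(L|P1) = 0.45·0.218 + 0.29·0.161 + 0.26·0.108 = 0.0981 + 0.04669 + 0.02808 = 0.17287
P(L|P2) = 0.11·0.211 + 0.07·0.13 + 0.82·0.159 = 0.02321 + 0.0091 + 0.13038 = 0.16269
P(L|P3) = 0.24·0.156 + 0.21·0.085 + 0.55·0.075 = 0.03744 + 0.01785 + 0.04125 = 0.09654
Then overall,
P(L) = 0.79·0.17287 + 0.06·0.16269 + 0.15·0.09654
      = 0.1365673 + 0.0097614 + 0.014481 = 0.1608097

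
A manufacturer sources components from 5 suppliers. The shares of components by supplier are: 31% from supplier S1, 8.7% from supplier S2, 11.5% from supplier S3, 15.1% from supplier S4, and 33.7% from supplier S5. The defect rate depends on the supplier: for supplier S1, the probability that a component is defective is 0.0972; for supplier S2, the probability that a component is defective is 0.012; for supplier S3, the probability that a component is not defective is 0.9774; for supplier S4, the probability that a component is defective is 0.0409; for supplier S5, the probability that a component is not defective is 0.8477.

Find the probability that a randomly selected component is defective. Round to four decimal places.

P(D|S3) = 1 − 0.9774 = 0.0226.
P(D|S5) = 1 − 0.8477 = 0.1523.
Summing over the partition,
P(D) = P(D|S1)·P(S1) + P(D|S2)·P(S2) + P(D|S3)·P(S3) + P(D|S4)·P(S4) + P(D|S5)·P(S5)
      = 0.0972·0.31 + 0.012·0.087 + 0.0226·0.115 + 0.0409·0.151 + 0.1523·0.337
      = 0.030132 + 0.001044 + 0.002599 + 0.0061759 + 0.0513251 = 0.091276

P(D) ≈ 0.0913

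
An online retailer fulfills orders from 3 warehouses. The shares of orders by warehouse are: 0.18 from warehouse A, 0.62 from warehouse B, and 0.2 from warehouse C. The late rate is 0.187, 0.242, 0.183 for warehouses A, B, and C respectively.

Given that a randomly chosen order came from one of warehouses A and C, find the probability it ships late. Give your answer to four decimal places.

P(L|S) ≈ 0.1849

Let S = {A, C}.
P(S) = 0.18 + 0.2 = 0.38.
P(L ∩ S) = 0.187·0.18 + 0.183·0.2 = 0.03366 + 0.0366 = 0.07026.
P(L | S) = 0.07026 / 0.38 = 0.184895…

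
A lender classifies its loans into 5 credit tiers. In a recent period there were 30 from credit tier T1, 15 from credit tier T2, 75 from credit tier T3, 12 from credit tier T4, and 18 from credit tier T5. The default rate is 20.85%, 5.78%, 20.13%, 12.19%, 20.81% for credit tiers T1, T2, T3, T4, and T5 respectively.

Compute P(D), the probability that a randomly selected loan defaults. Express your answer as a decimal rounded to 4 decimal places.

Total: 30 + 15 + 75 + 12 + 18 = 150.
P(T1) = 30/150 = 0.2. P(T2) = 15/150 = 0.1. P(T3) = 75/150 = 0.5. P(T4) = 12/150 = 0.08. P(T5) = 18/150 = 0.12.
P(D) = P(D|T1)·P(T1) + P(D|T2)·P(T2) + P(D|T3)·P(T3) + P(D|T4)·P(T4) + P(D|T5)·P(T5)
      = 0.2085·0.2 + 0.0578·0.1 + 0.2013·0.5 + 0.1219·0.08 + 0.2081·0.12
      = 0.0417 + 0.00578 + 0.10065 + 0.009752 + 0.024972 = 0.182854

P(D) ≈ 0.1829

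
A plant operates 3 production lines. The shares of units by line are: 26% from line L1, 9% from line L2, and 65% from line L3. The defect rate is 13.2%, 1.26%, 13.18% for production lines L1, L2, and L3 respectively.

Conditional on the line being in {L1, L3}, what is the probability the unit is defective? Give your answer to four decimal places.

P(D|S) ≈ 0.1319

Let S = {L1, L3}.
P(S) = 0.26 + 0.65 = 0.91.
P(D ∩ S) = 0.132·0.26 + 0.1318·0.65 = 0.03432 + 0.08567 = 0.11999.
P(D | S) = 0.11999 / 0.91 = 0.131857…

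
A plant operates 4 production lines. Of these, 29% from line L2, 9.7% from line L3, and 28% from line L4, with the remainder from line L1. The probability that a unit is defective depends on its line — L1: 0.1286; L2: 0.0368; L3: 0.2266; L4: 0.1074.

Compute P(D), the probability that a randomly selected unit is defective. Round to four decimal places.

P(D) ≈ 0.1055

P(L1) = 1 − (0.29 + 0.097 + 0.28) = 0.333.
P(D) = P(D|L1)·P(L1) + P(D|L2)·P(L2) + P(D|L3)·P(L3) + P(D|L4)·P(L4)
      = 0.1286·0.333 + 0.0368·0.29 + 0.2266·0.097 + 0.1074·0.28
      = 0.0428238 + 0.010672 + 0.0219802 + 0.030072 = 0.105548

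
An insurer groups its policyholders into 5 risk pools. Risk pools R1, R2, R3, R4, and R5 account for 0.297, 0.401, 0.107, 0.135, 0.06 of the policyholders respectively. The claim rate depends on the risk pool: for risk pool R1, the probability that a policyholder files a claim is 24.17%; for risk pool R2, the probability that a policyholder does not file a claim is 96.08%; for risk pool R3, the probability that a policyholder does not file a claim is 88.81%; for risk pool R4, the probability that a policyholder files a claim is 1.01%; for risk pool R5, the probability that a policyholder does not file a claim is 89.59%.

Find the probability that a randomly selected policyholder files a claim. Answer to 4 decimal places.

P(C|R2) = 1 − 0.9608 = 0.0392.
P(C|R3) = 1 − 0.8881 = 0.1119.
P(C|R5) = 1 − 0.8959 = 0.1041.
P(C) = P(C|R1)·P(R1) + P(C|R2)·P(R2) + P(C|R3)·P(R3) + P(C|R4)·P(R4) + P(C|R5)·P(R5)
      = 0.2417·0.297 + 0.0392·0.401 + 0.1119·0.107 + 0.0101·0.135 + 0.1041·0.06
      = 0.0717849 + 0.0157192 + 0.0119733 + 0.0013635 + 0.006246 = 0.1070869

P(C) ≈ 0.1071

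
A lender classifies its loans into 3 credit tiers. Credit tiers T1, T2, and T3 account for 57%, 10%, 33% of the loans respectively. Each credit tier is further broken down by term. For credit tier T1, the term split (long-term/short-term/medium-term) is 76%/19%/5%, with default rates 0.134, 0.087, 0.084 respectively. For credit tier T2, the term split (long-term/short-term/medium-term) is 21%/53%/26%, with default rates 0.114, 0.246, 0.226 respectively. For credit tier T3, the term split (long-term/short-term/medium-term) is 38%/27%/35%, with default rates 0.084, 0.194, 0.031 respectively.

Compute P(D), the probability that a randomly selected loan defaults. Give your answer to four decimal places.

P(D|T1) = 0.76·0.134 + 0.19·0.087 + 0.05·0.084 = 0.10184 + 0.01653 + 0.0042 = 0.12257
P(D|T2) = 0.21·0.114 + 0.53·0.246 + 0.26·0.226 = 0.02394 + 0.13038 + 0.05876 = 0.21308
P(D|T3) = 0.38·0.084 + 0.27·0.194 + 0.35·0.031 = 0.03192 + 0.05238 + 0.01085 = 0.09515
By total probability over the outer partition,
P(D) = 0.57·0.12257 + 0.1·0.21308 + 0.33·0.09515
      = 0.0698649 + 0.021308 + 0.0313995 = 0.1225724

0.1226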